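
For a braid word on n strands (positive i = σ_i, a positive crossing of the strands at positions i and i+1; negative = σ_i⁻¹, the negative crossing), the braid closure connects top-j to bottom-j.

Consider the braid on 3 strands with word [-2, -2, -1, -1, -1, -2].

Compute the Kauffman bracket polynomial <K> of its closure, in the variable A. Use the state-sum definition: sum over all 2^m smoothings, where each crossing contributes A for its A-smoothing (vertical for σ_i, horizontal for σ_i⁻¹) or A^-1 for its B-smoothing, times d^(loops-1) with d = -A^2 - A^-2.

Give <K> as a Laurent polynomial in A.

A^14 - 2*A^10 + A^6 - 2*A^2 + 2*A^-2 + A^-10

Derivation:
Braid: s2^-1 s2^-1 s1^-1 s1^-1 s1^-1 s2^-1 on 3 strands, 6 crossings.
Writhe w = (#positive) - (#negative) = 0 - 6 = -6.
Enumerate smoothing states for the bracket polynomial. There are 2^6 = 64 states.
Each crossing splits two ways (0=vertical, 1=horizontal). The state's weight is A^(#A-smoothings - #B-smoothings) * d^(loops - 1).
Tabulate the states by total A-exponent and number of loops L (A-exp: L × count):
  A^6: L=5 ×1
  A^4: L=4 ×6
  A^2: L=3 ×15
  A^0: L=2 ×18, L=4 ×2
  A^-2: L=1 ×9, L=3 ×6
  A^-4: L=2 ×6
  A^-6: L=3 ×1
Each group contributes A^e * Σ count * d^(L-1):
Powers of d = -A^2 - A^-2: d^2 = A^4 + 2 + A^-4; d^3 = -A^6 - 3*A^2 - 3*A^-2 - A^-6; d^4 = A^8 + 4*A^4 + 6 + 4*A^-4 + A^-8.
  A^6 * (d^4) = A^14 + 4*A^10 + 6*A^6 + 4*A^2 + A^-2
  A^4 * (6*d^3) = -6*A^10 - 18*A^6 - 18*A^2 - 6*A^-2
  A^2 * (15*d^2) = 15*A^6 + 30*A^2 + 15*A^-2
  A^0 * (18*d + 2*d^3) = -2*A^6 - 24*A^2 - 24*A^-2 - 2*A^-6
  A^-2 * (9 + 6*d^2) = 6*A^2 + 21*A^-2 + 6*A^-6
  A^-4 * (6*d) = -6*A^-2 - 6*A^-6
  A^-6 * (d^2) = A^-2 + 2*A^-6 + A^-10
Summing the groups: <K> = A^14 - 2*A^10 + A^6 - 2*A^2 + 2*A^-2 + A^-10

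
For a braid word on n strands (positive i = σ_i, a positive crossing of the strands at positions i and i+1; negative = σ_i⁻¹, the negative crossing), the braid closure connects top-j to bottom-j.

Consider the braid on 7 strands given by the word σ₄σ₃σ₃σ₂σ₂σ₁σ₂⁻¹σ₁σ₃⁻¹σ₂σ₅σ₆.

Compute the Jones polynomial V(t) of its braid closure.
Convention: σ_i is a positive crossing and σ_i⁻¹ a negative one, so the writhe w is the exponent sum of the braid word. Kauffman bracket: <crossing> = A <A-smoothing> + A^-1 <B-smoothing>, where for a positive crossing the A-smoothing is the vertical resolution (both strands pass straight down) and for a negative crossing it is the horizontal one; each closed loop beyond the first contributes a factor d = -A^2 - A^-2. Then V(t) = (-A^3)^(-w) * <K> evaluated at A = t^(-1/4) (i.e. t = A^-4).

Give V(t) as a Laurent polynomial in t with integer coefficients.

-t^8 + t^7 - 2*t^6 + 3*t^5 - 2*t^4 + 3*t^3 - 2*t^2 + t

Derivation:
The presented braid s4 s3 s3 s2 s2 s1 s2^-1 s1 s3^-1 s2 s5 s6 on 7 strands reduces by inverse Markov moves (closure unchanged at each step):
  Destabilize: the word has the form β·s6 where s6 occurs only as the final letter (β ∈ B_6); drop it and the last strand → 6 strands.
  Destabilize: the word has the form β·s5 where s5 occurs only as the final letter (β ∈ B_5); drop it and the last strand → 5 strands.
Reduced to β = s4 s3 s3 s2 s2 s1 s2^-1 s1 s3^-1 s2 on 5 strands, 10 crossings.
Compute on β:
Braid: s4 s3 s3 s2 s2 s1 s2^-1 s1 s3^-1 s2 on 5 strands, 10 crossings.
Writhe w = (#positive) - (#negative) = 8 - 2 = 6.
State-sum expansion of <K>. There are 2^10 = 1024 states.
Smooth each crossing (0=||, 1=⌣⌢); contribution A^(Σ sign_k(1-2s_k)) * d^(L-1).
Tabulate the states by total A-exponent and number of loops L (A-exp: L × count):
  A^10: L=3 ×1
  A^8: L=2 ×3, L=4 ×7
  A^6: L=1 ×2, L=3 ×29, L=5 ×14
  A^4: L=2 ×39, L=4 ×72, L=6 ×9
  A^2: L=1 ×17, L=3 ×137, L=5 ×54, L=7 ×2
  A^0: L=2 ×109, L=4 ×128, L=6 ×15
  A^-2: L=1 ×30, L=3 ×132, L=5 ×47, L=7 ×1
  A^-4: L=2 ×49, L=4 ×65, L=6 ×6
  A^-6: L=3 ×31, L=5 ×14
  A^-8: L=4 ×9, L=6 ×1
  A^-10: L=5 ×1
Each group contributes A^e * Σ count * d^(L-1):
Powers of d = -A^2 - A^-2: d^2 = A^4 + 2 + A^-4; d^3 = -A^6 - 3*A^2 - 3*A^-2 - A^-6; d^4 = A^8 + 4*A^4 + 6 + 4*A^-4 + A^-8; d^5 = -A^10 - 5*A^6 - 10*A^2 - 10*A^-2 - 5*A^-6 - A^-10; d^6 = A^12 + 6*A^8 + 15*A^4 + 20 + 15*A^-4 + 6*A^-8 + A^-12.
  A^10 * (d^2) = A^14 + 2*A^10 + A^6
  A^8 * (3*d + 7*d^3) = -7*A^14 - 24*A^10 - 24*A^6 - 7*A^2
  A^6 * (2 + 29*d^2 + 14*d^4) = 14*A^14 + 85*A^10 + 144*A^6 + 85*A^2 + 14*A^-2
  A^4 * (39*d + 72*d^3 + 9*d^5) = -9*A^14 - 117*A^10 - 345*A^6 - 345*A^2 - 117*A^-2 - 9*A^-6
  A^2 * (17 + 137*d^2 + 54*d^4 + 2*d^6) = 2*A^14 + 66*A^10 + 383*A^6 + 655*A^2 + 383*A^-2 + 66*A^-6 + 2*A^-10
  A^0 * (109*d + 128*d^3 + 15*d^5) = -15*A^10 - 203*A^6 - 643*A^2 - 643*A^-2 - 203*A^-6 - 15*A^-10
  A^-2 * (30 + 132*d^2 + 47*d^4 + d^6) = A^10 + 53*A^6 + 335*A^2 + 596*A^-2 + 335*A^-6 + 53*A^-10 + A^-14
  A^-4 * (49*d + 65*d^3 + 6*d^5) = -6*A^6 - 95*A^2 - 304*A^-2 - 304*A^-6 - 95*A^-10 - 6*A^-14
  A^-6 * (31*d^2 + 14*d^4) = 14*A^2 + 87*A^-2 + 146*A^-6 + 87*A^-10 + 14*A^-14
  A^-8 * (9*d^3 + d^5) = -A^2 - 14*A^-2 - 37*A^-6 - 37*A^-10 - 14*A^-14 - A^-18
  A^-10 * (d^4) = A^-2 + 4*A^-6 + 6*A^-10 + 4*A^-14 + A^-18
Summing the groups: <K> = A^14 - 2*A^10 + 3*A^6 - 2*A^2 + 3*A^-2 - 2*A^-6 + A^-10 - A^-14
Normalise by the writhe: (-A^3)^(-w) = (-A^3)^(-6) = A^-18, so f(A) = A^-18 * <K> = A^-4 - 2*A^-8 + 3*A^-12 - 2*A^-16 + 3*A^-20 - 2*A^-24 + A^-28 - A^-32.
Substitute A = t^(-1/4), i.e. A^e → t^(-e/4): V(t) = -t^8 + t^7 - 2*t^6 + 3*t^5 - 2*t^4 + 3*t^3 - 2*t^2 + t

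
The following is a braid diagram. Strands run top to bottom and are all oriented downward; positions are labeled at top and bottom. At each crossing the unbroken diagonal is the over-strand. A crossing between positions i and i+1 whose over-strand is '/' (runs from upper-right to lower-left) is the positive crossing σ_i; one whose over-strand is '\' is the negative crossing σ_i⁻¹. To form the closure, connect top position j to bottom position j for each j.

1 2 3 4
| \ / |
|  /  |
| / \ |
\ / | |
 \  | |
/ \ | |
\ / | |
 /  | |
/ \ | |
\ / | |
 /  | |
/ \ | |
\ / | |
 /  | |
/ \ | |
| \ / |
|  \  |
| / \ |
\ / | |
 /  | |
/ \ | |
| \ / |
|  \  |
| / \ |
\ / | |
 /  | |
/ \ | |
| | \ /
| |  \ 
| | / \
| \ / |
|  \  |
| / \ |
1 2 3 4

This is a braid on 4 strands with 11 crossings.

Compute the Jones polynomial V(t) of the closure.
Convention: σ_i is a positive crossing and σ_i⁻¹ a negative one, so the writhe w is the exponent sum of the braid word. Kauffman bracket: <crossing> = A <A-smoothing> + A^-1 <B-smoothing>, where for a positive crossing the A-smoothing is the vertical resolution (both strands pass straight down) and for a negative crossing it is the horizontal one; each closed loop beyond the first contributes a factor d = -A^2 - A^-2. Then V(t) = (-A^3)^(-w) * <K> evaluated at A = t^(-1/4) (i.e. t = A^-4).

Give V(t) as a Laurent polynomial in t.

t^5 - 2*t^4 + 2*t^3 - 2*t^2 + 2*t - 1 + t^-1

Derivation:
Reading the diagram top to bottom ('/'-over between positions i,i+1 = s_i, '\'-over = s_i^-1): braid word = s2 s1^-1 s1 s1 s1 s2^-1 s1 s2^-1 s1 s3^-1 s2^-1.
The presented braid s2 s1^-1 s1 s1 s1 s2^-1 s1 s2^-1 s1 s3^-1 s2^-1 on 4 strands reduces by inverse Markov moves (closure unchanged at each step):
  Deconjugate: the word is γ·β·γ⁻¹ with γ = s2 (prefix) and γ⁻¹ = s2^-1 (suffix); strip both.
  Destabilize: the word has the form β·s3^-1 where s3^-1 occurs only as the final letter (β ∈ B_3); drop it and the last strand → 3 strands.
  Deconjugate: the word is γ·β·γ⁻¹ with γ = s1^-1 (prefix) and γ⁻¹ = s1 (suffix); strip both.
Reduced to β = s1 s1 s1 s2^-1 s1 s2^-1 on 3 strands, 6 crossings.
Compute on β:
Braid: s1 s1 s1 s2^-1 s1 s2^-1 on 3 strands, 6 crossings.
Writhe w = (#positive) - (#negative) = 4 - 2 = 2.
Computing the Kauffman bracket via state sum. There are 2^6 = 64 states.
Each crossing splits two ways (0=vertical, 1=horizontal). The state's weight is A^(#A-smoothings - #B-smoothings) * d^(loops - 1).
Tabulate the states by total A-exponent and number of loops L (A-exp: L × count):
  A^6: L=3 ×1
  A^4: L=2 ×6
  A^2: L=1 ×11, L=3 ×4
  A^0: L=2 ×19, L=4 ×1
  A^-2: L=3 ×15
  A^-4: L=4 ×6
  A^-6: L=5 ×1
Each group contributes A^e * Σ count * d^(L-1):
Powers of d = -A^2 - A^-2: d^2 = A^4 + 2 + A^-4; d^3 = -A^6 - 3*A^2 - 3*A^-2 - A^-6; d^4 = A^8 + 4*A^4 + 6 + 4*A^-4 + A^-8.
  A^6 * (d^2) = A^10 + 2*A^6 + A^2
  A^4 * (6*d) = -6*A^6 - 6*A^2
  A^2 * (11 + 4*d^2) = 4*A^6 + 19*A^2 + 4*A^-2
  A^0 * (19*d + d^3) = -A^6 - 22*A^2 - 22*A^-2 - A^-6
  A^-2 * (15*d^2) = 15*A^2 + 30*A^-2 + 15*A^-6
  A^-4 * (6*d^3) = -6*A^2 - 18*A^-2 - 18*A^-6 - 6*A^-10
  A^-6 * (d^4) = A^2 + 4*A^-2 + 6*A^-6 + 4*A^-10 + A^-14
Summing the groups: <K> = A^10 - A^6 + 2*A^2 - 2*A^-2 + 2*A^-6 - 2*A^-10 + A^-14
Normalise by the writhe: (-A^3)^(-w) = (-A^3)^(-2) = A^-6, so f(A) = A^-6 * <K> = A^4 - 1 + 2*A^-4 - 2*A^-8 + 2*A^-12 - 2*A^-16 + A^-20.
Substitute A = t^(-1/4), i.e. A^e → t^(-e/4): V(t) = t^5 - 2*t^4 + 2*t^3 - 2*t^2 + 2*t - 1 + t^-1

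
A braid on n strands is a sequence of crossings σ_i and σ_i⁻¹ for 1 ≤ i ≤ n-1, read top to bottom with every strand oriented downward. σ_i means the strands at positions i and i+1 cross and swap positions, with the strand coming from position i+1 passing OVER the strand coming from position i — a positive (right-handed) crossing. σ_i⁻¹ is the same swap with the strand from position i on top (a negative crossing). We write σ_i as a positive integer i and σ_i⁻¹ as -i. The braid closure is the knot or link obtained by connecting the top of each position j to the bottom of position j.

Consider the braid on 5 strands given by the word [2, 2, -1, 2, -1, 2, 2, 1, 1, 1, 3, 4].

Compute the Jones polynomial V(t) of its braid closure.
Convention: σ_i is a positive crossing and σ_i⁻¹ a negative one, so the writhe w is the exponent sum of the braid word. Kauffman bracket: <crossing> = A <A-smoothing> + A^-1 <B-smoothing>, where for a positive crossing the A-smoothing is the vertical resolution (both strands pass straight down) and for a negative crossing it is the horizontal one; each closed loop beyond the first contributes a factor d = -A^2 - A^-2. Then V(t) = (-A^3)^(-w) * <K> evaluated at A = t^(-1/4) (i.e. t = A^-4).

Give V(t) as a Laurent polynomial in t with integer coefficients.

t^10 - 4*t^9 + 6*t^8 - 8*t^7 + 9*t^6 - 8*t^5 + 7*t^4 - 4*t^3 + 2*t^2

Derivation:
The presented braid s2 s2 s1^-1 s2 s1^-1 s2 s2 s1 s1 s1 s3 s4 on 5 strands reduces by inverse Markov moves (closure unchanged at each step):
  Destabilize: the word has the form β·s4 where s4 occurs only as the final letter (β ∈ B_4); drop it and the last strand → 4 strands.
  Destabilize: the word has the form β·s3 where s3 occurs only as the final letter (β ∈ B_3); drop it and the last strand → 3 strands.
Reduced to β = s2 s2 s1^-1 s2 s1^-1 s2 s2 s1 s1 s1 on 3 strands, 10 crossings.
Compute on β:
Braid: s2 s2 s1^-1 s2 s1^-1 s2 s2 s1 s1 s1 on 3 strands, 10 crossings.
Writhe w = (#positive) - (#negative) = 8 - 2 = 6.
Computing the Kauffman bracket via state sum. There are 2^10 = 1024 states.
Smooth each crossing (0=||, 1=⌣⌢); contribution A^(Σ sign_k(1-2s_k)) * d^(L-1).
Tabulate the states by total A-exponent and number of loops L (A-exp: L × count):
  A^10: L=3 ×1
  A^8: L=2 ×7, L=4 ×3
  A^6: L=1 ×14, L=3 ×28, L=5 ×3
  A^4: L=2 ×88, L=4 ×31, L=6 ×1
  A^2: L=1 ×63, L=3 ×133, L=5 ×14
  A^0: L=2 ×159, L=4 ×91, L=6 ×2
  A^-2: L=3 ×180, L=5 ×30
  A^-4: L=4 ×116, L=6 ×4
  A^-6: L=5 ×45
  A^-8: L=6 ×10
  A^-10: L=7 ×1
Each group contributes A^e * Σ count * d^(L-1):
Powers of d = -A^2 - A^-2: d^2 = A^4 + 2 + A^-4; d^3 = -A^6 - 3*A^2 - 3*A^-2 - A^-6; d^4 = A^8 + 4*A^4 + 6 + 4*A^-4 + A^-8; d^5 = -A^10 - 5*A^6 - 10*A^2 - 10*A^-2 - 5*A^-6 - A^-10; d^6 = A^12 + 6*A^8 + 15*A^4 + 20 + 15*A^-4 + 6*A^-8 + A^-12.
  A^10 * (d^2) = A^14 + 2*A^10 + A^6
  A^8 * (7*d + 3*d^3) = -3*A^14 - 16*A^10 - 16*A^6 - 3*A^2
  A^6 * (14 + 28*d^2 + 3*d^4) = 3*A^14 + 40*A^10 + 88*A^6 + 40*A^2 + 3*A^-2
  A^4 * (88*d + 31*d^3 + d^5) = -A^14 - 36*A^10 - 191*A^6 - 191*A^2 - 36*A^-2 - A^-6
  A^2 * (63 + 133*d^2 + 14*d^4) = 14*A^10 + 189*A^6 + 413*A^2 + 189*A^-2 + 14*A^-6
  A^0 * (159*d + 91*d^3 + 2*d^5) = -2*A^10 - 101*A^6 - 452*A^2 - 452*A^-2 - 101*A^-6 - 2*A^-10
  A^-2 * (180*d^2 + 30*d^4) = 30*A^6 + 300*A^2 + 540*A^-2 + 300*A^-6 + 30*A^-10
  A^-4 * (116*d^3 + 4*d^5) = -4*A^6 - 136*A^2 - 388*A^-2 - 388*A^-6 - 136*A^-10 - 4*A^-14
  A^-6 * (45*d^4) = 45*A^2 + 180*A^-2 + 270*A^-6 + 180*A^-10 + 45*A^-14
  A^-8 * (10*d^5) = -10*A^2 - 50*A^-2 - 100*A^-6 - 100*A^-10 - 50*A^-14 - 10*A^-18
  A^-10 * (d^6) = A^2 + 6*A^-2 + 15*A^-6 + 20*A^-10 + 15*A^-14 + 6*A^-18 + A^-22
Summing the groups: <K> = 2*A^10 - 4*A^6 + 7*A^2 - 8*A^-2 + 9*A^-6 - 8*A^-10 + 6*A^-14 - 4*A^-18 + A^-22
Normalise by the writhe: (-A^3)^(-w) = (-A^3)^(-6) = A^-18, so f(A) = A^-18 * <K> = 2*A^-8 - 4*A^-12 + 7*A^-16 - 8*A^-20 + 9*A^-24 - 8*A^-28 + 6*A^-32 - 4*A^-36 + A^-40.
Substitute A = t^(-1/4), i.e. A^e → t^(-e/4): V(t) = t^10 - 4*t^9 + 6*t^8 - 8*t^7 + 9*t^6 - 8*t^5 + 7*t^4 - 4*t^3 + 2*t^2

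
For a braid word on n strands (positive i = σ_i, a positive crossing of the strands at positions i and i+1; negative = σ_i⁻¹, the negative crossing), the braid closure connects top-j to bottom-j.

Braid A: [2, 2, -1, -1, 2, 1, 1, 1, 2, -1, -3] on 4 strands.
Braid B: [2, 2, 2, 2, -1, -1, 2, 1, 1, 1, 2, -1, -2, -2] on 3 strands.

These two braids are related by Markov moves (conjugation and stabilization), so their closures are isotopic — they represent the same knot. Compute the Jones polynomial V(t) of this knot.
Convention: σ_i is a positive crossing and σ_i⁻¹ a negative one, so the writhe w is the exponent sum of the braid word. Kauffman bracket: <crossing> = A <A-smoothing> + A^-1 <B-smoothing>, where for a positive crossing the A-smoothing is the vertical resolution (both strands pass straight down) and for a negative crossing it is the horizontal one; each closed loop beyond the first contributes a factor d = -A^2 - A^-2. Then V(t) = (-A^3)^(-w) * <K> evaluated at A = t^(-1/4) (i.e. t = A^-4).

-t^8 + 2*t^7 - 4*t^6 + 5*t^5 - 5*t^4 + 6*t^3 - 4*t^2 + 3*t - 1

Derivation:
Markov-equivalent braids have isotopic closures, hence identical knot invariants. Strip the Markov moves from each word to reach a common short braid β, then compute V(t) once on β.
Braid A: s2 s2 s1^-1 s1^-1 s2 s1 s1 s1 s2 s1^-1 s3^-1 on 4 strands reduces by inverse Markov moves (closure unchanged at each step):
  Destabilize: the word has the form β·s3^-1 where s3^-1 occurs only as the final letter (β ∈ B_3); drop it and the last strand → 3 strands.
Reduced to β = s2 s2 s1^-1 s1^-1 s2 s1 s1 s1 s2 s1^-1 on 3 strands, 10 crossings.
Braid B: s2 s2 s2 s2 s1^-1 s1^-1 s2 s1 s1 s1 s2 s1^-1 s2^-1 s2^-1 on 3 strands reduces by inverse Markov moves (closure unchanged at each step):
  Deconjugate: the word is γ·β·γ⁻¹ with γ = s2 s2 (prefix) and γ⁻¹ = s2^-1 s2^-1 (suffix); strip both.
Reduced to β = s2 s2 s1^-1 s1^-1 s2 s1 s1 s1 s2 s1^-1 on 3 strands, 10 crossings.
Both give the same β = s2 s2 s1^-1 s1^-1 s2 s1 s1 s1 s2 s1^-1 on 3 strands, so one state sum suffices:
Braid: s2 s2 s1^-1 s1^-1 s2 s1 s1 s1 s2 s1^-1 on 3 strands, 10 crossings.
Writhe w = (#positive) - (#negative) = 7 - 3 = 4.
Enumerate smoothing states for the bracket polynomial. There are 2^10 = 1024 states.
For each crossing: s=0 is the vertical smoothing, s=1 horizontal. Crossing k contributes A^(sign_k * (1 - 2*s_k)); loop factor d = -A^2 - A^-2.
Tabulate the states by total A-exponent and number of loops L (A-exp: L × count):
  A^10: L=4 ×1
  A^8: L=3 ×7, L=5 ×3
  A^6: L=2 ×19, L=4 ×23, L=6 ×3
  A^4: L=1 ×20, L=3 ×75, L=5 ×24, L=7 ×1
  A^2: L=2 ×114, L=4 ×86, L=6 ×10
  A^0: L=1 ×51, L=3 ×155, L=5 ×45, L=7 ×1
  A^-2: L=2 ×102, L=4 ×98, L=6 ×10
  A^-4: L=3 ×89, L=5 ×30, L=7 ×1
  A^-6: L=4 ×41, L=6 ×4
  A^-8: L=5 ×10
  A^-10: L=6 ×1
Each group contributes A^e * Σ count * d^(L-1):
Powers of d = -A^2 - A^-2: d^2 = A^4 + 2 + A^-4; d^3 = -A^6 - 3*A^2 - 3*A^-2 - A^-6; d^4 = A^8 + 4*A^4 + 6 + 4*A^-4 + A^-8; d^5 = -A^10 - 5*A^6 - 10*A^2 - 10*A^-2 - 5*A^-6 - A^-10; d^6 = A^12 + 6*A^8 + 15*A^4 + 20 + 15*A^-4 + 6*A^-8 + A^-12.
  A^10 * (d^3) = -A^16 - 3*A^12 - 3*A^8 - A^4
  A^8 * (7*d^2 + 3*d^4) = 3*A^16 + 19*A^12 + 32*A^8 + 19*A^4 + 3
  A^6 * (19*d + 23*d^3 + 3*d^5) = -3*A^16 - 38*A^12 - 118*A^8 - 118*A^4 - 38 - 3*A^-4
  A^4 * (20 + 75*d^2 + 24*d^4 + d^6) = A^16 + 30*A^12 + 186*A^8 + 334*A^4 + 186 + 30*A^-4 + A^-8
  A^2 * (114*d + 86*d^3 + 10*d^5) = -10*A^12 - 136*A^8 - 472*A^4 - 472 - 136*A^-4 - 10*A^-8
  A^0 * (51 + 155*d^2 + 45*d^4 + d^6) = A^12 + 51*A^8 + 350*A^4 + 651 + 350*A^-4 + 51*A^-8 + A^-12
  A^-2 * (102*d + 98*d^3 + 10*d^5) = -10*A^8 - 148*A^4 - 496 - 496*A^-4 - 148*A^-8 - 10*A^-12
  A^-4 * (89*d^2 + 30*d^4 + d^6) = A^8 + 36*A^4 + 224 + 378*A^-4 + 224*A^-8 + 36*A^-12 + A^-16
  A^-6 * (41*d^3 + 4*d^5) = -4*A^4 - 61 - 163*A^-4 - 163*A^-8 - 61*A^-12 - 4*A^-16
  A^-8 * (10*d^4) = 10 + 40*A^-4 + 60*A^-8 + 40*A^-12 + 10*A^-16
  A^-10 * (d^5) = -1 - 5*A^-4 - 10*A^-8 - 10*A^-12 - 5*A^-16 - A^-20
Summing the groups: <K> = -A^12 + 3*A^8 - 4*A^4 + 6 - 5*A^-4 + 5*A^-8 - 4*A^-12 + 2*A^-16 - A^-20
Normalise by the writhe: (-A^3)^(-w) = (-A^3)^(-4) = A^-12, so f(A) = A^-12 * <K> = -1 + 3*A^-4 - 4*A^-8 + 6*A^-12 - 5*A^-16 + 5*A^-20 - 4*A^-24 + 2*A^-28 - A^-32.
Substitute A = t^(-1/4), i.e. A^e → t^(-e/4): V(t) = -t^8 + 2*t^7 - 4*t^6 + 5*t^5 - 5*t^4 + 6*t^3 - 4*t^2 + 3*t - 1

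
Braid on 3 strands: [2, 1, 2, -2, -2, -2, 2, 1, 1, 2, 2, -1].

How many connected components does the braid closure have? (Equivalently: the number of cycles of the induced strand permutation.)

Track the strand permutation on 3 strands, starting from identity.
  step 1: s2 swaps positions 2,3 -> [1 3 2]
  step 2: s1 swaps positions 1,2 -> [3 1 2]
  step 3: s2 swaps positions 2,3 -> [3 2 1]
  step 4: s2^-1 swaps positions 2,3 -> [3 1 2]
  step 5: s2^-1 swaps positions 2,3 -> [3 2 1]
  step 6: s2^-1 swaps positions 2,3 -> [3 1 2]
  step 7: s2 swaps positions 2,3 -> [3 2 1]
  step 8: s1 swaps positions 1,2 -> [2 3 1]
  step 9: s1 swaps positions 1,2 -> [3 2 1]
  step 10: s2 swaps positions 2,3 -> [3 1 2]
  step 11: s2 swaps positions 2,3 -> [3 2 1]
  step 12: s1^-1 swaps positions 1,2 -> [2 3 1]
Final permutation (position -> original strand): [2 3 1]
Closure components = cycle count of this permutation = 1.

Answer: 1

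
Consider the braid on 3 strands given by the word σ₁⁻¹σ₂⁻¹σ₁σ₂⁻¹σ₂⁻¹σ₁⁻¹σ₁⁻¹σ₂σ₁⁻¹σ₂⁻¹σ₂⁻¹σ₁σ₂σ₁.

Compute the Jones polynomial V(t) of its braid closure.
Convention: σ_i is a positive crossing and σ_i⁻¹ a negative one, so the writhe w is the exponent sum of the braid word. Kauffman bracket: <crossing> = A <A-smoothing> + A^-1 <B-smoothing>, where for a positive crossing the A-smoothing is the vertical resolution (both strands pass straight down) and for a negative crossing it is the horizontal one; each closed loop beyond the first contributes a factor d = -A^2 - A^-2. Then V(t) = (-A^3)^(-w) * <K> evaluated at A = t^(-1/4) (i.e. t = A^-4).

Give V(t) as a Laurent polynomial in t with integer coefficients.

The presented braid s1^-1 s2^-1 s1 s2^-1 s2^-1 s1^-1 s1^-1 s2 s1^-1 s2^-1 s2^-1 s1 s2 s1 on 3 strands reduces by inverse Markov moves (closure unchanged at each step):
  Deconjugate: the word is γ·β·γ⁻¹ with γ = s1^-1 s2^-1 (prefix) and γ⁻¹ = s2 s1 (suffix); strip both.
Reduced to β = s1 s2^-1 s2^-1 s1^-1 s1^-1 s2 s1^-1 s2^-1 s2^-1 s1 on 3 strands, 10 crossings.
Compute on β:
Braid: s1 s2^-1 s2^-1 s1^-1 s1^-1 s2 s1^-1 s2^-1 s2^-1 s1 on 3 strands, 10 crossings.
Writhe w = (#positive) - (#negative) = 3 - 7 = -4.
Computing the Kauffman bracket via state sum. There are 2^10 = 1024 states.
Smooth each crossing (0=||, 1=⌣⌢); contribution A^(Σ sign_k(1-2s_k)) * d^(L-1).
Tabulate the states by total A-exponent and number of loops L (A-exp: L × count):
  A^10: L=6 ×1
  A^8: L=5 ×10
  A^6: L=4 ×43, L=6 ×2
  A^4: L=3 ×98, L=5 ×22
  A^2: L=2 ×118, L=4 ×88, L=6 ×4
  A^0: L=1 ×60, L=3 ×162, L=5 ×30
  A^-2: L=2 ×128, L=4 ×79, L=6 ×3
  A^-4: L=1 ×23, L=3 ×84, L=5 ×13
  A^-6: L=2 ×27, L=4 ×18
  A^-8: L=1 ×2, L=3 ×8
  A^-10: L=2 ×1
Each group contributes A^e * Σ count * d^(L-1):
Powers of d = -A^2 - A^-2: d^2 = A^4 + 2 + A^-4; d^3 = -A^6 - 3*A^2 - 3*A^-2 - A^-6; d^4 = A^8 + 4*A^4 + 6 + 4*A^-4 + A^-8; d^5 = -A^10 - 5*A^6 - 10*A^2 - 10*A^-2 - 5*A^-6 - A^-10.
  A^10 * (d^5) = -A^20 - 5*A^16 - 10*A^12 - 10*A^8 - 5*A^4 - 1
  A^8 * (10*d^4) = 10*A^16 + 40*A^12 + 60*A^8 + 40*A^4 + 10
  A^6 * (43*d^3 + 2*d^5) = -2*A^16 - 53*A^12 - 149*A^8 - 149*A^4 - 53 - 2*A^-4
  A^4 * (98*d^2 + 22*d^4) = 22*A^12 + 186*A^8 + 328*A^4 + 186 + 22*A^-4
  A^2 * (118*d + 88*d^3 + 4*d^5) = -4*A^12 - 108*A^8 - 422*A^4 - 422 - 108*A^-4 - 4*A^-8
  A^0 * (60 + 162*d^2 + 30*d^4) = 30*A^8 + 282*A^4 + 564 + 282*A^-4 + 30*A^-8
  A^-2 * (128*d + 79*d^3 + 3*d^5) = -3*A^8 - 94*A^4 - 395 - 395*A^-4 - 94*A^-8 - 3*A^-12
  A^-4 * (23 + 84*d^2 + 13*d^4) = 13*A^4 + 136 + 269*A^-4 + 136*A^-8 + 13*A^-12
  A^-6 * (27*d + 18*d^3) = -18 - 81*A^-4 - 81*A^-8 - 18*A^-12
  A^-8 * (2 + 8*d^2) = 8*A^-4 + 18*A^-8 + 8*A^-12
  A^-10 * (d) = -A^-8 - A^-12
Summing the groups: <K> = -A^20 + 3*A^16 - 5*A^12 + 6*A^8 - 7*A^4 + 7 - 5*A^-4 + 4*A^-8 - A^-12
Normalise by the writhe: (-A^3)^(-w) = (-A^3)^(4) = A^12, so f(A) = A^12 * <K> = -A^32 + 3*A^28 - 5*A^24 + 6*A^20 - 7*A^16 + 7*A^12 - 5*A^8 + 4*A^4 - 1.
Substitute A = t^(-1/4), i.e. A^e → t^(-e/4): V(t) = -1 + 4*t^-1 - 5*t^-2 + 7*t^-3 - 7*t^-4 + 6*t^-5 - 5*t^-6 + 3*t^-7 - t^-8

Answer: -1 + 4*t^-1 - 5*t^-2 + 7*t^-3 - 7*t^-4 + 6*t^-5 - 5*t^-6 + 3*t^-7 - t^-8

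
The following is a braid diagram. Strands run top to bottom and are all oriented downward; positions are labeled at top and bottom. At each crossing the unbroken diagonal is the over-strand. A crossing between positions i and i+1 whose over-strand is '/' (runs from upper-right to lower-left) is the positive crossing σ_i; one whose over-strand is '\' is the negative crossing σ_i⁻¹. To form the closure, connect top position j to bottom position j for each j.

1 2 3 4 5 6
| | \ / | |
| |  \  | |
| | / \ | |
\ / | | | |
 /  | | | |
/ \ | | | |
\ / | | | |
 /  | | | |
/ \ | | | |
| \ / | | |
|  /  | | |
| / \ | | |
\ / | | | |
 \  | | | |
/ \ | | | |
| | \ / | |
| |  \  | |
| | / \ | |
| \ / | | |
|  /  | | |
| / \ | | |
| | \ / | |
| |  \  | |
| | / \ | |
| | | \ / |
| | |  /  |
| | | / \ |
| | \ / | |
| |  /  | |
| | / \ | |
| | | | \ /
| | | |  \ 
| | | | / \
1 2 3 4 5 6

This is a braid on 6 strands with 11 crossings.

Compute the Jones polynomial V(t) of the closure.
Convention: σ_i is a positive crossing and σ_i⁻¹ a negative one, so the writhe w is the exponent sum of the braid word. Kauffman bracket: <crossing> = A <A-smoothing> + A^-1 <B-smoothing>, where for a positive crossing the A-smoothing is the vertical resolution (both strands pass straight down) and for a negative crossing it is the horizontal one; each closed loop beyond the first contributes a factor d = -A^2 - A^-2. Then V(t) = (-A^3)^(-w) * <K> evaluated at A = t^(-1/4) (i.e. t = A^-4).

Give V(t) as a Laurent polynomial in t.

Reading the diagram top to bottom ('/'-over between positions i,i+1 = s_i, '\'-over = s_i^-1): braid word = s3^-1 s1 s1 s2 s1^-1 s3^-1 s2 s3^-1 s4 s3 s5^-1.
The presented braid s3^-1 s1 s1 s2 s1^-1 s3^-1 s2 s3^-1 s4 s3 s5^-1 on 6 strands reduces by inverse Markov moves (closure unchanged at each step):
  Destabilize: the word has the form β·s5^-1 where s5^-1 occurs only as the final letter (β ∈ B_5); drop it and the last strand → 5 strands.
  Deconjugate: the word is γ·β·γ⁻¹ with γ = s3^-1 (prefix) and γ⁻¹ = s3 (suffix); strip both.
  Destabilize: the word has the form β·s4 where s4 occurs only as the final letter (β ∈ B_4); drop it and the last strand → 4 strands.
Reduced to β = s1 s1 s2 s1^-1 s3^-1 s2 s3^-1 on 4 strands, 7 crossings.
Compute on β:
Braid: s1 s1 s2 s1^-1 s3^-1 s2 s3^-1 on 4 strands, 7 crossings.
Writhe w = (#positive) - (#negative) = 4 - 3 = 1.
State-sum expansion of <K>. There are 2^7 = 128 states.
Smooth each crossing (0=||, 1=⌣⌢); contribution A^(Σ sign_k(1-2s_k)) * d^(L-1).
Tabulate the states by total A-exponent and number of loops L (A-exp: L × count):
  A^7: L=3 ×1
  A^5: L=2 ×4, L=4 ×3
  A^3: L=1 ×5, L=3 ×15, L=5 ×1
  A^1: L=2 ×27, L=4 ×8
  A^-1: L=1 ×14, L=3 ×20, L=5 ×1
  A^-3: L=2 ×17, L=4 ×4
  A^-5: L=3 ×7
  A^-7: L=4 ×1
Each group contributes A^e * Σ count * d^(L-1):
Powers of d = -A^2 - A^-2: d^2 = A^4 + 2 + A^-4; d^3 = -A^6 - 3*A^2 - 3*A^-2 - A^-6; d^4 = A^8 + 4*A^4 + 6 + 4*A^-4 + A^-8.
  A^7 * (d^2) = A^11 + 2*A^7 + A^3
  A^5 * (4*d + 3*d^3) = -3*A^11 - 13*A^7 - 13*A^3 - 3*A^-1
  A^3 * (5 + 15*d^2 + d^4) = A^11 + 19*A^7 + 41*A^3 + 19*A^-1 + A^-5
  A^1 * (27*d + 8*d^3) = -8*A^7 - 51*A^3 - 51*A^-1 - 8*A^-5
  A^-1 * (14 + 20*d^2 + d^4) = A^7 + 24*A^3 + 60*A^-1 + 24*A^-5 + A^-9
  A^-3 * (17*d + 4*d^3) = -4*A^3 - 29*A^-1 - 29*A^-5 - 4*A^-9
  A^-5 * (7*d^2) = 7*A^-1 + 14*A^-5 + 7*A^-9
  A^-7 * (d^3) = -A^-1 - 3*A^-5 - 3*A^-9 - A^-13
Summing the groups: <K> = -A^11 + A^7 - 2*A^3 + 2*A^-1 - A^-5 + A^-9 - A^-13
Normalise by the writhe: (-A^3)^(-w) = (-A^3)^(-1) = -A^-3, so f(A) = -A^-3 * <K> = A^8 - A^4 + 2 - 2*A^-4 + A^-8 - A^-12 + A^-16.
Substitute A = t^(-1/4), i.e. A^e → t^(-e/4): V(t) = t^4 - t^3 + t^2 - 2*t + 2 - t^-1 + t^-2

Answer: t^4 - t^3 + t^2 - 2*t + 2 - t^-1 + t^-2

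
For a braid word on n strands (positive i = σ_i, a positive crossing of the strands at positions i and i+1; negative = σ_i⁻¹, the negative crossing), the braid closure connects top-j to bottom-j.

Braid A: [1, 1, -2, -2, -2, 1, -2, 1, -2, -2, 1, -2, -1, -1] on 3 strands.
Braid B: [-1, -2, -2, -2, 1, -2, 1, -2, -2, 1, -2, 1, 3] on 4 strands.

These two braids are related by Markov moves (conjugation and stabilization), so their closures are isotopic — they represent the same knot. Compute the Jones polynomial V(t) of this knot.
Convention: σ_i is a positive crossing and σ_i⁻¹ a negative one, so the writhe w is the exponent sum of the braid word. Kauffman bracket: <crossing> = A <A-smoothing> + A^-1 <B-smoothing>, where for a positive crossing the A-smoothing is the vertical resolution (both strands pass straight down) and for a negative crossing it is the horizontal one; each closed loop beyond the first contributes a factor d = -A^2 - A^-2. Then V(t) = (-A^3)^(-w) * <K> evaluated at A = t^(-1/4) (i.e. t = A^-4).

Markov-equivalent braids have isotopic closures, hence identical knot invariants. Strip the Markov moves from each word to reach a common short braid β, then compute V(t) once on β.
Braid A: s1 s1 s2^-1 s2^-1 s2^-1 s1 s2^-1 s1 s2^-1 s2^-1 s1 s2^-1 s1^-1 s1^-1 on 3 strands reduces by inverse Markov moves (closure unchanged at each step):
  Deconjugate: the word is γ·β·γ⁻¹ with γ = s1 s1 (prefix) and γ⁻¹ = s1^-1 s1^-1 (suffix); strip both.
Reduced to β = s2^-1 s2^-1 s2^-1 s1 s2^-1 s1 s2^-1 s2^-1 s1 s2^-1 on 3 strands, 10 crossings.
Braid B: s1^-1 s2^-1 s2^-1 s2^-1 s1 s2^-1 s1 s2^-1 s2^-1 s1 s2^-1 s1 s3 on 4 strands reduces by inverse Markov moves (closure unchanged at each step):
  Destabilize: the word has the form β·s3 where s3 occurs only as the final letter (β ∈ B_3); drop it and the last strand → 3 strands.
  Deconjugate: the word is γ·β·γ⁻¹ with γ = s1^-1 (prefix) and γ⁻¹ = s1 (suffix); strip both.
Reduced to β = s2^-1 s2^-1 s2^-1 s1 s2^-1 s1 s2^-1 s2^-1 s1 s2^-1 on 3 strands, 10 crossings.
Both give the same β = s2^-1 s2^-1 s2^-1 s1 s2^-1 s1 s2^-1 s2^-1 s1 s2^-1 on 3 strands, so one state sum suffices:
Braid: s2^-1 s2^-1 s2^-1 s1 s2^-1 s1 s2^-1 s2^-1 s1 s2^-1 on 3 strands, 10 crossings.
Writhe w = (#positive) - (#negative) = 3 - 7 = -4.
Computing the Kauffman bracket via state sum. There are 2^10 = 1024 states.
Smooth each crossing (0=||, 1=⌣⌢); contribution A^(Σ sign_k(1-2s_k)) * d^(L-1).
Tabulate the states by total A-exponent and number of loops L (A-exp: L × count):
  A^10: L=8 ×1
  A^8: L=7 ×10
  A^6: L=6 ×45
  A^4: L=5 ×119, L=7 ×1
  A^2: L=4 ×202, L=6 ×8
  A^0: L=3 ×224, L=5 ×28
  A^-2: L=2 ×156, L=4 ×53, L=6 ×1
  A^-4: L=1 ×57, L=3 ×59, L=5 ×4
  A^-6: L=2 ×38, L=4 ×7
  A^-8: L=3 ×10
  A^-10: L=4 ×1
Each group contributes A^e * Σ count * d^(L-1):
Powers of d = -A^2 - A^-2: d^2 = A^4 + 2 + A^-4; d^3 = -A^6 - 3*A^2 - 3*A^-2 - A^-6; d^4 = A^8 + 4*A^4 + 6 + 4*A^-4 + A^-8; d^5 = -A^10 - 5*A^6 - 10*A^2 - 10*A^-2 - 5*A^-6 - A^-10; d^6 = A^12 + 6*A^8 + 15*A^4 + 20 + 15*A^-4 + 6*A^-8 + A^-12; d^7 = -A^14 - 7*A^10 - 21*A^6 - 35*A^2 - 35*A^-2 - 21*A^-6 - 7*A^-10 - A^-14.
  A^10 * (d^7) = -A^24 - 7*A^20 - 21*A^16 - 35*A^12 - 35*A^8 - 21*A^4 - 7 - A^-4
  A^8 * (10*d^6) = 10*A^20 + 60*A^16 + 150*A^12 + 200*A^8 + 150*A^4 + 60 + 10*A^-4
  A^6 * (45*d^5) = -45*A^16 - 225*A^12 - 450*A^8 - 450*A^4 - 225 - 45*A^-4
  A^4 * (119*d^4 + d^6) = A^16 + 125*A^12 + 491*A^8 + 734*A^4 + 491 + 125*A^-4 + A^-8
  A^2 * (202*d^3 + 8*d^5) = -8*A^12 - 242*A^8 - 686*A^4 - 686 - 242*A^-4 - 8*A^-8
  A^0 * (224*d^2 + 28*d^4) = 28*A^8 + 336*A^4 + 616 + 336*A^-4 + 28*A^-8
  A^-2 * (156*d + 53*d^3 + d^5) = -A^8 - 58*A^4 - 325 - 325*A^-4 - 58*A^-8 - A^-12
  A^-4 * (57 + 59*d^2 + 4*d^4) = 4*A^4 + 75 + 199*A^-4 + 75*A^-8 + 4*A^-12
  A^-6 * (38*d + 7*d^3) = -7 - 59*A^-4 - 59*A^-8 - 7*A^-12
  A^-8 * (10*d^2) = 10*A^-4 + 20*A^-8 + 10*A^-12
  A^-10 * (d^3) = -A^-4 - 3*A^-8 - 3*A^-12 - A^-16
Summing the groups: <K> = -A^24 + 3*A^20 - 5*A^16 + 7*A^12 - 9*A^8 + 9*A^4 - 8 + 7*A^-4 - 4*A^-8 + 3*A^-12 - A^-16
Normalise by the writhe: (-A^3)^(-w) = (-A^3)^(4) = A^12, so f(A) = A^12 * <K> = -A^36 + 3*A^32 - 5*A^28 + 7*A^24 - 9*A^20 + 9*A^16 - 8*A^12 + 7*A^8 - 4*A^4 + 3 - A^-4.
Substitute A = t^(-1/4), i.e. A^e → t^(-e/4): V(t) = -t + 3 - 4*t^-1 + 7*t^-2 - 8*t^-3 + 9*t^-4 - 9*t^-5 + 7*t^-6 - 5*t^-7 + 3*t^-8 - t^-9

Answer: -t + 3 - 4*t^-1 + 7*t^-2 - 8*t^-3 + 9*t^-4 - 9*t^-5 + 7*t^-6 - 5*t^-7 + 3*t^-8 - t^-9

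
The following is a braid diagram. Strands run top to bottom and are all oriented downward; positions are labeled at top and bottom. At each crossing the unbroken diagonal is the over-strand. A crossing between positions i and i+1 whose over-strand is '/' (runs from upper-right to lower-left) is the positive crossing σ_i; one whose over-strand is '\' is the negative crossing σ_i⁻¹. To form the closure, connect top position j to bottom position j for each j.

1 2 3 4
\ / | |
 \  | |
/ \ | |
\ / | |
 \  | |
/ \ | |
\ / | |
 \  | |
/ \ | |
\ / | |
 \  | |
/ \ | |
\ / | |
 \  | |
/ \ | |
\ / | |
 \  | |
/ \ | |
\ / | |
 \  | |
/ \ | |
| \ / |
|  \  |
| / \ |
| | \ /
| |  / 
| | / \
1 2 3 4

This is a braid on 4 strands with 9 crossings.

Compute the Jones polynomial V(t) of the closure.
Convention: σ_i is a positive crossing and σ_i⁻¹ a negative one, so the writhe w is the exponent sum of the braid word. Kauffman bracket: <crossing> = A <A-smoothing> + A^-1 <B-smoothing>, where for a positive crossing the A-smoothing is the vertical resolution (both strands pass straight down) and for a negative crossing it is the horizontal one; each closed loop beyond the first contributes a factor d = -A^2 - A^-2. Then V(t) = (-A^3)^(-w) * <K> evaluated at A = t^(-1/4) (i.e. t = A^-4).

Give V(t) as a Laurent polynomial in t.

Reading the diagram top to bottom ('/'-over between positions i,i+1 = s_i, '\'-over = s_i^-1): braid word = s1^-1 s1^-1 s1^-1 s1^-1 s1^-1 s1^-1 s1^-1 s2^-1 s3.
The presented braid s1^-1 s1^-1 s1^-1 s1^-1 s1^-1 s1^-1 s1^-1 s2^-1 s3 on 4 strands reduces by inverse Markov moves (closure unchanged at each step):
  Destabilize: the word has the form β·s3 where s3 occurs only as the final letter (β ∈ B_3); drop it and the last strand → 3 strands.
  Destabilize: the word has the form β·s2^-1 where s2^-1 occurs only as the final letter (β ∈ B_2); drop it and the last strand → 2 strands.
Reduced to β = s1^-1 s1^-1 s1^-1 s1^-1 s1^-1 s1^-1 s1^-1 on 2 strands, 7 crossings.
Compute on β:
Braid: s1^-1 s1^-1 s1^-1 s1^-1 s1^-1 s1^-1 s1^-1 on 2 strands, 7 crossings.
Writhe w = (#positive) - (#negative) = 0 - 7 = -7.
State-sum expansion of <K>. There are 2^7 = 128 states.
For each crossing: s=0 is the vertical smoothing, s=1 horizontal. Crossing k contributes A^(sign_k * (1 - 2*s_k)); loop factor d = -A^2 - A^-2.
Tabulate the states by total A-exponent and number of loops L (A-exp: L × count):
  A^7: L=7 ×1
  A^5: L=6 ×7
  A^3: L=5 ×21
  A^1: L=4 ×35
  A^-1: L=3 ×35
  A^-3: L=2 ×21
  A^-5: L=1 ×7
  A^-7: L=2 ×1
Each group contributes A^e * Σ count * d^(L-1):
Powers of d = -A^2 - A^-2: d^2 = A^4 + 2 + A^-4; d^3 = -A^6 - 3*A^2 - 3*A^-2 - A^-6; d^4 = A^8 + 4*A^4 + 6 + 4*A^-4 + A^-8; d^5 = -A^10 - 5*A^6 - 10*A^2 - 10*A^-2 - 5*A^-6 - A^-10; d^6 = A^12 + 6*A^8 + 15*A^4 + 20 + 15*A^-4 + 6*A^-8 + A^-12.
  A^7 * (d^6) = A^19 + 6*A^15 + 15*A^11 + 20*A^7 + 15*A^3 + 6*A^-1 + A^-5
  A^5 * (7*d^5) = -7*A^15 - 35*A^11 - 70*A^7 - 70*A^3 - 35*A^-1 - 7*A^-5
  A^3 * (21*d^4) = 21*A^11 + 84*A^7 + 126*A^3 + 84*A^-1 + 21*A^-5
  A^1 * (35*d^3) = -35*A^7 - 105*A^3 - 105*A^-1 - 35*A^-5
  A^-1 * (35*d^2) = 35*A^3 + 70*A^-1 + 35*A^-5
  A^-3 * (21*d) = -21*A^-1 - 21*A^-5
  A^-5 * (7) = 7*A^-5
  A^-7 * (d) = -A^-5 - A^-9
Summing the groups: <K> = A^19 - A^15 + A^11 - A^7 + A^3 - A^-1 - A^-9
Normalise by the writhe: (-A^3)^(-w) = (-A^3)^(7) = -A^21, so f(A) = -A^21 * <K> = -A^40 + A^36 - A^32 + A^28 - A^24 + A^20 + A^12.
Substitute A = t^(-1/4), i.e. A^e → t^(-e/4): V(t) = t^-3 + t^-5 - t^-6 + t^-7 - t^-8 + t^-9 - t^-10

Answer: t^-3 + t^-5 - t^-6 + t^-7 - t^-8 + t^-9 - t^-10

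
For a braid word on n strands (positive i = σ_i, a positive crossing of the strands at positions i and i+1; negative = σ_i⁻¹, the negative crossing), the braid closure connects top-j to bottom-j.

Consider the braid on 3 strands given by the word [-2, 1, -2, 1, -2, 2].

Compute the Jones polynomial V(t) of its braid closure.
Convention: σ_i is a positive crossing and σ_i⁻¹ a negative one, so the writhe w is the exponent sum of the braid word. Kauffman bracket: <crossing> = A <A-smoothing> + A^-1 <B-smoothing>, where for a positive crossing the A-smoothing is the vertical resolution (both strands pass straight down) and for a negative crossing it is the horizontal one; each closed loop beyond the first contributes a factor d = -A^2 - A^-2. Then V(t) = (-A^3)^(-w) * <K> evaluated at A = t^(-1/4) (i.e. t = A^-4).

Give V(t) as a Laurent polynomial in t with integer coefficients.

The presented braid s2^-1 s1 s2^-1 s1 s2^-1 s2 on 3 strands reduces by inverse Markov moves (closure unchanged at each step):
  Deconjugate: the word is γ·β·γ⁻¹ with γ = s2^-1 (prefix) and γ⁻¹ = s2 (suffix); strip both.
Reduced to β = s1 s2^-1 s1 s2^-1 on 3 strands, 4 crossings.
Compute on β:
Braid: s1 s2^-1 s1 s2^-1 on 3 strands, 4 crossings.
Writhe w = (#positive) - (#negative) = 2 - 2 = 0.
Enumerate smoothing states for the bracket polynomial. There are 2^4 = 16 states.
For each crossing: s=0 is the vertical smoothing, s=1 horizontal. Crossing k contributes A^(sign_k * (1 - 2*s_k)); loop factor d = -A^2 - A^-2.
  state 0000: A-exp=+0, loops=3, term = A^0 * d^2
  state 0001: A-exp=+2, loops=2, term = A^2 * d^1
  state 0010: A-exp=-2, loops=2, term = A^-2 * d^1
  state 0011: A-exp=+0, loops=1, term = A^0 * d^0
  state 0100: A-exp=+2, loops=2, term = A^2 * d^1
  state 0101: A-exp=+4, loops=3, term = A^4 * d^2
  state 0110: A-exp=+0, loops=1, term = A^0 * d^0
  state 0111: A-exp=+2, loops=2, term = A^2 * d^1
  state 1000: A-exp=-2, loops=2, term = A^-2 * d^1
  state 1001: A-exp=+0, loops=1, term = A^0 * d^0
  state 1010: A-exp=-4, loops=3, term = A^-4 * d^2
  state 1011: A-exp=-2, loops=2, term = A^-2 * d^1
  state 1100: A-exp=+0, loops=1, term = A^0 * d^0
  state 1101: A-exp=+2, loops=2, term = A^2 * d^1
  state 1110: A-exp=-2, loops=2, term = A^-2 * d^1
  state 1111: A-exp=+0, loops=1, term = A^0 * d^0
Collect the terms by A-exponent (count of states per loop number):
Powers of d = -A^2 - A^-2: d^2 = A^4 + 2 + A^-4.
  A^4 * (d^2) = A^8 + 2*A^4 + 1
  A^2 * (4*d) = -4*A^4 - 4
  A^0 * (5 + d^2) = A^4 + 7 + A^-4
  A^-2 * (4*d) = -4 - 4*A^-4
  A^-4 * (d^2) = 1 + 2*A^-4 + A^-8
Summing the groups: <K> = A^8 - A^4 + 1 - A^-4 + A^-8
Normalise by the writhe: (-A^3)^(-w) = (-A^3)^(0) = 1, so f(A) = 1 * <K> = A^8 - A^4 + 1 - A^-4 + A^-8.
Substitute A = t^(-1/4), i.e. A^e → t^(-e/4): V(t) = t^2 - t + 1 - t^-1 + t^-2

Answer: t^2 - t + 1 - t^-1 + t^-2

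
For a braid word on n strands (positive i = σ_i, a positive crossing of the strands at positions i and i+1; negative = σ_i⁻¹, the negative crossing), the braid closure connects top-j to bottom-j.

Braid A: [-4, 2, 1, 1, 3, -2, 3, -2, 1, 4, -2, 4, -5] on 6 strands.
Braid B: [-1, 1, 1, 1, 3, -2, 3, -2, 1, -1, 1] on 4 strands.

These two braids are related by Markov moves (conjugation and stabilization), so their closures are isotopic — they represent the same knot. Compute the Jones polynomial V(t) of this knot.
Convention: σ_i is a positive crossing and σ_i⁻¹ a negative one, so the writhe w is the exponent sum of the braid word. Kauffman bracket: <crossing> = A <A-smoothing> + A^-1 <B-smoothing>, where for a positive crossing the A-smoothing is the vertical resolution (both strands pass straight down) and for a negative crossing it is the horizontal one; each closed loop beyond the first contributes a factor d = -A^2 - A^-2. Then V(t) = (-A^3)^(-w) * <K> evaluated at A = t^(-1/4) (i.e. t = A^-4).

-t^6 + 2*t^5 - 2*t^4 + 3*t^3 - 3*t^2 + 2*t - 1 + t^-1

Derivation:
Markov-equivalent braids have isotopic closures, hence identical knot invariants. Strip the Markov moves from each word to reach a common short braid β, then compute V(t) once on β.
Braid A: s4^-1 s2 s1 s1 s3 s2^-1 s3 s2^-1 s1 s4 s2^-1 s4 s5^-1 on 6 strands reduces by inverse Markov moves (closure unchanged at each step):
  Destabilize: the word has the form β·s5^-1 where s5^-1 occurs only as the final letter (β ∈ B_5); drop it and the last strand → 5 strands.
  Deconjugate: the word is γ·β·γ⁻¹ with γ = s4^-1 s2 (prefix) and γ⁻¹ = s2^-1 s4 (suffix); strip both.
  Destabilize: the word has the form β·s4 where s4 occurs only as the final letter (β ∈ B_4); drop it and the last strand → 4 strands.
Reduced to β = s1 s1 s3 s2^-1 s3 s2^-1 s1 on 4 strands, 7 crossings.
Braid B: s1^-1 s1 s1 s1 s3 s2^-1 s3 s2^-1 s1 s1^-1 s1 on 4 strands reduces by inverse Markov moves (closure unchanged at each step):
  Deconjugate: the word is γ·β·γ⁻¹ with γ = s1^-1 s1 (prefix) and γ⁻¹ = s1^-1 s1 (suffix); strip both.
Reduced to β = s1 s1 s3 s2^-1 s3 s2^-1 s1 on 4 strands, 7 crossings.
Both give the same β = s1 s1 s3 s2^-1 s3 s2^-1 s1 on 4 strands, so one state sum suffices:
Braid: s1 s1 s3 s2^-1 s3 s2^-1 s1 on 4 strands, 7 crossings.
Writhe w = (#positive) - (#negative) = 5 - 2 = 3.
Enumerate smoothing states for the bracket polynomial. There are 2^7 = 128 states.
Smooth each crossing (0=||, 1=⌣⌢); contribution A^(Σ sign_k(1-2s_k)) * d^(L-1).
Tabulate the states by total A-exponent and number of loops L (A-exp: L × count):
  A^7: L=4 ×1
  A^5: L=3 ×7
  A^3: L=2 ×17, L=4 ×4
  A^1: L=1 ×15, L=3 ×19, L=5 ×1
  A^-1: L=2 ×27, L=4 ×8
  A^-3: L=3 ×20, L=5 ×1
  A^-5: L=4 ×7
  A^-7: L=5 ×1
Each group contributes A^e * Σ count * d^(L-1):
Powers of d = -A^2 - A^-2: d^2 = A^4 + 2 + A^-4; d^3 = -A^6 - 3*A^2 - 3*A^-2 - A^-6; d^4 = A^8 + 4*A^4 + 6 + 4*A^-4 + A^-8.
  A^7 * (d^3) = -A^13 - 3*A^9 - 3*A^5 - A
  A^5 * (7*d^2) = 7*A^9 + 14*A^5 + 7*A
  A^3 * (17*d + 4*d^3) = -4*A^9 - 29*A^5 - 29*A - 4*A^-3
  A^1 * (15 + 19*d^2 + d^4) = A^9 + 23*A^5 + 59*A + 23*A^-3 + A^-7
  A^-1 * (27*d + 8*d^3) = -8*A^5 - 51*A - 51*A^-3 - 8*A^-7
  A^-3 * (20*d^2 + d^4) = A^5 + 24*A + 46*A^-3 + 24*A^-7 + A^-11
  A^-5 * (7*d^3) = -7*A - 21*A^-3 - 21*A^-7 - 7*A^-11
  A^-7 * (d^4) = A + 4*A^-3 + 6*A^-7 + 4*A^-11 + A^-15
Summing the groups: <K> = -A^13 + A^9 - 2*A^5 + 3*A - 3*A^-3 + 2*A^-7 - 2*A^-11 + A^-15
Normalise by the writhe: (-A^3)^(-w) = (-A^3)^(-3) = -A^-9, so f(A) = -A^-9 * <K> = A^4 - 1 + 2*A^-4 - 3*A^-8 + 3*A^-12 - 2*A^-16 + 2*A^-20 - A^-24.
Substitute A = t^(-1/4), i.e. A^e → t^(-e/4): V(t) = -t^6 + 2*t^5 - 2*t^4 + 3*t^3 - 3*t^2 + 2*t - 1 + t^-1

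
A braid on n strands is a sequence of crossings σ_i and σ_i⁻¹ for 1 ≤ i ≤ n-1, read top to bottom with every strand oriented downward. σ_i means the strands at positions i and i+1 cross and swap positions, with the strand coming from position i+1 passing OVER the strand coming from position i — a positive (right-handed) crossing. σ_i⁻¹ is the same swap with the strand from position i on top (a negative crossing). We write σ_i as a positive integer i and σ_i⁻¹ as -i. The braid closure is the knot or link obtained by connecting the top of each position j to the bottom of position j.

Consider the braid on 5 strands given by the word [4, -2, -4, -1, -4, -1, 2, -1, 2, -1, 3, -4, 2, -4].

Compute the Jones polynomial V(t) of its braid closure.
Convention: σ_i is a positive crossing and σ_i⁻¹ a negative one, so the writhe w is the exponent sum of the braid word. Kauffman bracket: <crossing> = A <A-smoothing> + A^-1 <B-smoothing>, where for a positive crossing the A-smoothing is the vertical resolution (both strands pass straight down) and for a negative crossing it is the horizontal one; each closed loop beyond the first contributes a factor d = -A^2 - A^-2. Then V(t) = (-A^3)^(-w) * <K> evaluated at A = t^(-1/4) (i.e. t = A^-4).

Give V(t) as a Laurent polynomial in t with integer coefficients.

1 - t^-1 + 3*t^-2 - 4*t^-3 + 5*t^-4 - 6*t^-5 + 5*t^-6 - 4*t^-7 + 3*t^-8 - t^-9

Derivation:
The presented braid s4 s2^-1 s4^-1 s1^-1 s4^-1 s1^-1 s2 s1^-1 s2 s1^-1 s3 s4^-1 s2 s4^-1 on 5 strands reduces by inverse Markov moves (closure unchanged at each step):
  Deconjugate: the word is γ·β·γ⁻¹ with γ = s4 s2^-1 (prefix) and γ⁻¹ = s2 s4^-1 (suffix); strip both.
Reduced to β = s4^-1 s1^-1 s4^-1 s1^-1 s2 s1^-1 s2 s1^-1 s3 s4^-1 on 5 strands, 10 crossings.
Compute on β:
Braid: s4^-1 s1^-1 s4^-1 s1^-1 s2 s1^-1 s2 s1^-1 s3 s4^-1 on 5 strands, 10 crossings.
Writhe w = (#positive) - (#negative) = 3 - 7 = -4.
Enumerate smoothing states for the bracket polynomial. There are 2^10 = 1024 states.
Smooth each crossing (0=||, 1=⌣⌢); contribution A^(Σ sign_k(1-2s_k)) * d^(L-1).
Tabulate the states by total A-exponent and number of loops L (A-exp: L × count):
  A^10: L=8 ×1
  A^8: L=7 ×10
  A^6: L=6 ×45
  A^4: L=5 ×118, L=7 ×2
  A^2: L=4 ×195, L=6 ×15
  A^0: L=3 ×203, L=5 ×49
  A^-2: L=2 ×123, L=4 ×85, L=6 ×2
  A^-4: L=1 ×33, L=3 ×78, L=5 ×9
  A^-6: L=2 ×29, L=4 ×16
  A^-8: L=3 ×9, L=5 ×1
  A^-10: L=4 ×1
Each group contributes A^e * Σ count * d^(L-1):
Powers of d = -A^2 - A^-2: d^2 = A^4 + 2 + A^-4; d^3 = -A^6 - 3*A^2 - 3*A^-2 - A^-6; d^4 = A^8 + 4*A^4 + 6 + 4*A^-4 + A^-8; d^5 = -A^10 - 5*A^6 - 10*A^2 - 10*A^-2 - 5*A^-6 - A^-10; d^6 = A^12 + 6*A^8 + 15*A^4 + 20 + 15*A^-4 + 6*A^-8 + A^-12; d^7 = -A^14 - 7*A^10 - 21*A^6 - 35*A^2 - 35*A^-2 - 21*A^-6 - 7*A^-10 - A^-14.
  A^10 * (d^7) = -A^24 - 7*A^20 - 21*A^16 - 35*A^12 - 35*A^8 - 21*A^4 - 7 - A^-4
  A^8 * (10*d^6) = 10*A^20 + 60*A^16 + 150*A^12 + 200*A^8 + 150*A^4 + 60 + 10*A^-4
  A^6 * (45*d^5) = -45*A^16 - 225*A^12 - 450*A^8 - 450*A^4 - 225 - 45*A^-4
  A^4 * (118*d^4 + 2*d^6) = 2*A^16 + 130*A^12 + 502*A^8 + 748*A^4 + 502 + 130*A^-4 + 2*A^-8
  A^2 * (195*d^3 + 15*d^5) = -15*A^12 - 270*A^8 - 735*A^4 - 735 - 270*A^-4 - 15*A^-8
  A^0 * (203*d^2 + 49*d^4) = 49*A^8 + 399*A^4 + 700 + 399*A^-4 + 49*A^-8
  A^-2 * (123*d + 85*d^3 + 2*d^5) = -2*A^8 - 95*A^4 - 398 - 398*A^-4 - 95*A^-8 - 2*A^-12
  A^-4 * (33 + 78*d^2 + 9*d^4) = 9*A^4 + 114 + 243*A^-4 + 114*A^-8 + 9*A^-12
  A^-6 * (29*d + 16*d^3) = -16 - 77*A^-4 - 77*A^-8 - 16*A^-12
  A^-8 * (9*d^2 + d^4) = 1 + 13*A^-4 + 24*A^-8 + 13*A^-12 + A^-16
  A^-10 * (d^3) = -A^-4 - 3*A^-8 - 3*A^-12 - A^-16
Summing the groups: <K> = -A^24 + 3*A^20 - 4*A^16 + 5*A^12 - 6*A^8 + 5*A^4 - 4 + 3*A^-4 - A^-8 + A^-12
Normalise by the writhe: (-A^3)^(-w) = (-A^3)^(4) = A^12, so f(A) = A^12 * <K> = -A^36 + 3*A^32 - 4*A^28 + 5*A^24 - 6*A^20 + 5*A^16 - 4*A^12 + 3*A^8 - A^4 + 1.
Substitute A = t^(-1/4), i.e. A^e → t^(-e/4): V(t) = 1 - t^-1 + 3*t^-2 - 4*t^-3 + 5*t^-4 - 6*t^-5 + 5*t^-6 - 4*t^-7 + 3*t^-8 - t^-9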